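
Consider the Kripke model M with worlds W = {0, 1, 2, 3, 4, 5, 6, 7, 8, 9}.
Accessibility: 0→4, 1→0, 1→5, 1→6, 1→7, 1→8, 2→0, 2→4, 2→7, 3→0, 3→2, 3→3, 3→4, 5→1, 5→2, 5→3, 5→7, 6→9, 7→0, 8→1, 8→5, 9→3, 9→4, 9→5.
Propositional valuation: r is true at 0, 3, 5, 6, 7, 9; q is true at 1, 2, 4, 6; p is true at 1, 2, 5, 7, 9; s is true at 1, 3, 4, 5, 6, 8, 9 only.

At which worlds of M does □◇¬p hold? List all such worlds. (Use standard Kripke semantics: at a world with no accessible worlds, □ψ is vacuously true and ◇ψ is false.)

Let φ = □◇¬p. Evaluate φ at each world:
  0 (successors {4}): φ is false.
  1 (successors {0, 5, 6, 7, 8}): φ is false.
  2 (successors {0, 4, 7}): φ is false.
  3 (successors {0, 2, 3, 4}): φ is false.
  4 (successors ∅): φ is true.
  5 (successors {1, 2, 3, 7}): φ is true.
  6 (successors {9}): φ is true.
  7 (successors {0}): φ is true.
  8 (successors {1, 5}): φ is true.
  9 (successors {3, 4, 5}): φ is false.
For instance, at 6:
  At 6: □◇¬p requires ◇¬p at every successor {9}.
      At 9: ◇¬p requires ¬p at some successor in {3, 4, 5}.
        ¬p holds at 3, so ◇¬p is true at 9.
  So □◇¬p is true at 6.
Satisfying worlds: {4, 5, 6, 7, 8}

4, 5, 6, 7, 8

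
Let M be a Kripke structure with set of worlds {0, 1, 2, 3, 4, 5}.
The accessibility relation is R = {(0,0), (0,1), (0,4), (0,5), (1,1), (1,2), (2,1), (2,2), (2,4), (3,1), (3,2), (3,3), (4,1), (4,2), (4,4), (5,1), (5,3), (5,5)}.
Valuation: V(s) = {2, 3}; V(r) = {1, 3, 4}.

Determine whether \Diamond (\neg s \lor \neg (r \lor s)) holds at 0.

At 0: \Diamond (\neg s \lor \neg (r \lor s)) requires \neg s \lor \neg (r \lor s) at some successor in {0, 1, 4, 5}.
  \neg s \lor \neg (r \lor s) holds at 0, so \Diamond (\neg s \lor \neg (r \lor s)) is true at 0.

Yes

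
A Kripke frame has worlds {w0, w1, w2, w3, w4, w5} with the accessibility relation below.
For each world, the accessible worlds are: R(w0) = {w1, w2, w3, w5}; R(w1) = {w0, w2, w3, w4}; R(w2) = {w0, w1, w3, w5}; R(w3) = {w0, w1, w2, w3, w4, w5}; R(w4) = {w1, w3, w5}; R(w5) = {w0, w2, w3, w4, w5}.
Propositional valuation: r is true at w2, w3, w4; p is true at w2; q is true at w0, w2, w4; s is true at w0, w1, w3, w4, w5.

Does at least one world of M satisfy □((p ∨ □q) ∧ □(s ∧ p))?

No

Let φ = □((p ∨ □q) ∧ □(s ∧ p)). Evaluate φ at each world:
  w0 (successors {w1, w2, w3, w5}): φ is false.
  w1 (successors {w0, w2, w3, w4}): φ is false.
  w2 (successors {w0, w1, w3, w5}): φ is false.
  w3 (successors {w0, w1, w2, w3, w4, w5}): φ is false.
  w4 (successors {w1, w3, w5}): φ is false.
  w5 (successors {w0, w2, w3, w4, w5}): φ is false.
For instance, at w5:
  At w5: □((p ∨ □q) ∧ □(s ∧ p)) requires (p ∨ □q) ∧ □(s ∧ p) at every successor {w0, w2, w3, w4, w5}.
    (p ∨ □q) ∧ □(s ∧ p) fails at w0, so □((p ∨ □q) ∧ □(s ∧ p)) is false at w5.
      At w0: p ∨ □q is false, □(s ∧ p) is false, so (p ∨ □q) ∧ □(s ∧ p) is false.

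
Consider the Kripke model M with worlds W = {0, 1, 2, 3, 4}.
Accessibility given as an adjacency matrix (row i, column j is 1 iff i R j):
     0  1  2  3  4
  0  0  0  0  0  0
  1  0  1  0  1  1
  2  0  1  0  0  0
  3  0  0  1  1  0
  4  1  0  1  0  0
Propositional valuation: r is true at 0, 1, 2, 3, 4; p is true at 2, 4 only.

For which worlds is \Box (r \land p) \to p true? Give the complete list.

Recall that \Box ψ holds at a world iff ψ holds at every accessible world, and \Diamond ψ holds iff ψ holds at some accessible world.
Let φ = \Box (r \land p) \to p. Evaluate φ at each world:
  0 (successors ∅): φ is false.
  1 (successors {1, 3, 4}): φ is true.
  2 (successors {1}): φ is true.
  3 (successors {2, 3}): φ is true.
  4 (successors {0, 2}): φ is true.
For instance, at 1:
  At 1: \Box (r \land p) is false, p is false, so \Box (r \land p) \to p is true.
    At 1: \Box (r \land p) requires r \land p at every successor {1, 3, 4}.
      r \land p fails at 1, so \Box (r \land p) is false at 1.
Satisfying worlds: {1, 2, 3, 4}

1, 2, 3, 4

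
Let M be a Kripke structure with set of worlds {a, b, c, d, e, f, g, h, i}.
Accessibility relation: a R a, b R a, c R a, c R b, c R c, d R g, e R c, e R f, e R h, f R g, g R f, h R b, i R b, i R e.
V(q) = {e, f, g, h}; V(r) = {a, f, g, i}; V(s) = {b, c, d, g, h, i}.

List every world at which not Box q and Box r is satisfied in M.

Let φ = not Box q and Box r. Evaluate φ at each world:
  a (successors {a}): φ is true.
  b (successors {a}): φ is true.
  c (successors {a, b, c}): φ is false.
  d (successors {g}): φ is false.
  e (successors {c, f, h}): φ is false.
  f (successors {g}): φ is false.
  g (successors {f}): φ is false.
  h (successors {b}): φ is false.
  i (successors {b, e}): φ is false.
For instance, at b:
  At b: not Box q is true, Box r is true, so not Box q and Box r is true.
    At b: Box q is false, so not Box q is true.
      At b: Box q requires q at every successor {a}.
        q fails at a, so Box q is false at b.
    At b: Box r requires r at every successor {a}.
      At a: r is true.
    So Box r is true at b.
Satisfying worlds: {a, b}

a, b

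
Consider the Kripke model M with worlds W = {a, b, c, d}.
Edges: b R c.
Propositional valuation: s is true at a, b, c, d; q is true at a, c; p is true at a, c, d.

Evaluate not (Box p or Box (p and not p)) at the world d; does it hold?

No

At d: Box p or Box (p and not p) is true, so not (Box p or Box (p and not p)) is false.
  At d: Box p is true, Box (p and not p) is true, so Box p or Box (p and not p) is true.
    At d: no accessible worlds, so Box p holds vacuously.
    At d: no accessible worlds, so Box (p and not p) holds vacuously.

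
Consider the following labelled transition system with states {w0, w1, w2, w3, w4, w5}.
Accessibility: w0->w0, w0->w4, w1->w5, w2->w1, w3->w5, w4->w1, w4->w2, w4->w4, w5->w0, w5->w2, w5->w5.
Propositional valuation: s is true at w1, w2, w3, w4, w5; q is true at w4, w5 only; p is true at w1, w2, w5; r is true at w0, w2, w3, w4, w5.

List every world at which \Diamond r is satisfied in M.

w0, w1, w3, w4, w5

Let φ = \Diamond r. Evaluate φ at each world:
  w0 (successors {w0, w4}): φ is true.
  w1 (successors {w5}): φ is true.
  w2 (successors {w1}): φ is false.
  w3 (successors {w5}): φ is true.
  w4 (successors {w1, w2, w4}): φ is true.
  w5 (successors {w0, w2, w5}): φ is true.
For instance, at w0:
  At w0: \Diamond r requires r at some successor in {w0, w4}.
    r holds at w0, so \Diamond r is true at w0.
Satisfying worlds: {w0, w1, w3, w4, w5}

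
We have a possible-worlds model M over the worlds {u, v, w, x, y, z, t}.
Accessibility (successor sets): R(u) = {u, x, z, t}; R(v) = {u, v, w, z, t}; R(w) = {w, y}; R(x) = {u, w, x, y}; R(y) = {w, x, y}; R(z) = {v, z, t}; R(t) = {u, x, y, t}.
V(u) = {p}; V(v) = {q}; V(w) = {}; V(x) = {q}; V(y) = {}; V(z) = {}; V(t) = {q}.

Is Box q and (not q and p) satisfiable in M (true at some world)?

Let φ = Box q and (not q and p). Evaluate φ at each world:
  u (successors {u, x, z, t}): φ is false.
  v (successors {u, v, w, z, t}): φ is false.
  w (successors {w, y}): φ is false.
  x (successors {u, w, x, y}): φ is false.
  y (successors {w, x, y}): φ is false.
  z (successors {v, z, t}): φ is false.
  t (successors {u, x, y, t}): φ is false.
For instance, at y:
  At y: Box q is false, not q and p is false, so Box q and (not q and p) is false.
    At y: Box q requires q at every successor {w, x, y}.
      q fails at w, so Box q is false at y.

No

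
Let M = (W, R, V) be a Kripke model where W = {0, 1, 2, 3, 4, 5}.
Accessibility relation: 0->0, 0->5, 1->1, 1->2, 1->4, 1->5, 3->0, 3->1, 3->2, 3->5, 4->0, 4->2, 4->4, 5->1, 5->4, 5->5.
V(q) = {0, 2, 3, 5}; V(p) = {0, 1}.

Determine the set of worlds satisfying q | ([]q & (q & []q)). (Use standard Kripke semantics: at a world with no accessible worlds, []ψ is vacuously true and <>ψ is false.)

0, 2, 3, 5

Recall that []ψ holds at a world iff ψ holds at every accessible world, and <>ψ holds iff ψ holds at some accessible world.
Let φ = q | ([]q & (q & []q)). Evaluate φ at each world:
  0 (successors {0, 5}): φ is true.
  1 (successors {1, 2, 4, 5}): φ is false.
  2 (successors ∅): φ is true.
  3 (successors {0, 1, 2, 5}): φ is true.
  4 (successors {0, 2, 4}): φ is false.
  5 (successors {1, 4, 5}): φ is true.
For instance, at 3:
  At 3: q is true, []q & (q & []q) is false, so q | ([]q & (q & []q)) is true.
    At 3: []q is false, q & []q is false, so []q & (q & []q) is false.
      At 3: []q requires q at every successor {0, 1, 2, 5}.
        q fails at 1, so []q is false at 3.
      At 3: q is true, []q is false, so q & []q is false.
Satisfying worlds: {0, 2, 3, 5}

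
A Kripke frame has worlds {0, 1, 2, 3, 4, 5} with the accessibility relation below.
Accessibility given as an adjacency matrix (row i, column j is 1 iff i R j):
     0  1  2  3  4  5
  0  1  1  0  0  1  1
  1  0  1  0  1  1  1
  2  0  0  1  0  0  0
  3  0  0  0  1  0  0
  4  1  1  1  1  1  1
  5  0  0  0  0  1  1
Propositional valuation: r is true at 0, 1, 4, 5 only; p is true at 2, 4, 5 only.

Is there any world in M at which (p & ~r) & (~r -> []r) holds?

No

Let φ = (p & ~r) & (~r -> []r). Evaluate φ at each world:
  0 (successors {0, 1, 4, 5}): φ is false.
  1 (successors {1, 3, 4, 5}): φ is false.
  2 (successors {2}): φ is false.
  3 (successors {3}): φ is false.
  4 (successors {0, 1, 2, 3, 4, 5}): φ is false.
  5 (successors {4, 5}): φ is false.
For instance, at 5:
  At 5: p & ~r is false, ~r -> []r is true, so (p & ~r) & (~r -> []r) is false.
    At 5: ~r is false, []r is true, so ~r -> []r is true.
      At 5: []r requires r at every successor {4, 5}.
        At 4: r is true.
        At 5: r is true.
      So []r is true at 5.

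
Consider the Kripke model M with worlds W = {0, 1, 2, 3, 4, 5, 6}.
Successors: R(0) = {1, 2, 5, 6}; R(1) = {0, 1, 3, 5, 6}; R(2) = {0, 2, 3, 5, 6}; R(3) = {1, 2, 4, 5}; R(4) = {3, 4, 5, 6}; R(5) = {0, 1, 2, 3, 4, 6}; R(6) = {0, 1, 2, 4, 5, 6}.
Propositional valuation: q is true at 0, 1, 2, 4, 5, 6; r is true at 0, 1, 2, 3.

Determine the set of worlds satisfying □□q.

none

Let φ = □□q. Evaluate φ at each world:
  0 (successors {1, 2, 5, 6}): φ is false.
  1 (successors {0, 1, 3, 5, 6}): φ is false.
  2 (successors {0, 2, 3, 5, 6}): φ is false.
  3 (successors {1, 2, 4, 5}): φ is false.
  4 (successors {3, 4, 5, 6}): φ is false.
  5 (successors {0, 1, 2, 3, 4, 6}): φ is false.
  6 (successors {0, 1, 2, 4, 5, 6}): φ is false.
For instance, at 3:
  At 3: □□q requires □q at every successor {1, 2, 4, 5}.
    □q fails at 1, so □□q is false at 3.
      At 1: □q requires q at every successor {0, 1, 3, 5, 6}.
        q fails at 3, so □q is false at 1.
Satisfying worlds: none.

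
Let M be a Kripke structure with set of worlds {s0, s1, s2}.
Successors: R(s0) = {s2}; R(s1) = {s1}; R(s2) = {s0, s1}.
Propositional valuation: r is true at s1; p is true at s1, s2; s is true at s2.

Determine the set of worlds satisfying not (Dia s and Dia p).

Let φ = not (Dia s and Dia p). Evaluate φ at each world:
  s0 (successors {s2}): φ is false.
  s1 (successors {s1}): φ is true.
  s2 (successors {s0, s1}): φ is true.
For instance, at s1:
  At s1: Dia s and Dia p is false, so not (Dia s and Dia p) is true.
    At s1: Dia s is false, Dia p is true, so Dia s and Dia p is false.
      At s1: Dia s requires s at some successor in {s1}.
        At s1: s is false.
      So Dia s is false at s1.
      At s1: Dia p requires p at some successor in {s1}.
        p holds at s1, so Dia p is true at s1.
Satisfying worlds: {s1, s2}

s1, s2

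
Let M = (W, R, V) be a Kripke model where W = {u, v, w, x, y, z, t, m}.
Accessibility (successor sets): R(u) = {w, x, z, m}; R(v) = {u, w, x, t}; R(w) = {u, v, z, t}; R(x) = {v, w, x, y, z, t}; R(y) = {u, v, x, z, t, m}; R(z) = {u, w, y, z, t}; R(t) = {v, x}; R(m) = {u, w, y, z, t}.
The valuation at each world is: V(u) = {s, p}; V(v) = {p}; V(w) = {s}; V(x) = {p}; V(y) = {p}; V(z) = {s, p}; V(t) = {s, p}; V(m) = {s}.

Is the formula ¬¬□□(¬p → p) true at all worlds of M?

Let φ = ¬¬□□(¬p → p). Evaluate φ at each world:
  u (successors {w, x, z, m}): φ is false.
  v (successors {u, w, x, t}): φ is false.
  w (successors {u, v, z, t}): φ is false.
  x (successors {v, w, x, y, z, t}): φ is false.
  y (successors {u, v, x, z, t, m}): φ is false.
  z (successors {u, w, y, z, t}): φ is false.
  t (successors {v, x}): φ is false.
  m (successors {u, w, y, z, t}): φ is false.
Detail at u (counterexample):
  At u: ¬□□(¬p → p) is true, so ¬¬□□(¬p → p) is false.
    At u: □□(¬p → p) is false, so ¬□□(¬p → p) is true.
      At u: □□(¬p → p) requires □(¬p → p) at every successor {w, x, z, m}.
        □(¬p → p) fails at x, so □□(¬p → p) is false at u.

No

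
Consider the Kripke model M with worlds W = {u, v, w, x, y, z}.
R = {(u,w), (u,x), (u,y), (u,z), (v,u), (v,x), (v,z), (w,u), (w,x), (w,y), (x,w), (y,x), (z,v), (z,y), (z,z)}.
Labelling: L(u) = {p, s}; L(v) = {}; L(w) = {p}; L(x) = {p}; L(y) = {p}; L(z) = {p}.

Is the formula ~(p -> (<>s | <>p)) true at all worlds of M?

No

Let φ = ~(p -> (<>s | <>p)). Evaluate φ at each world:
  u (successors {w, x, y, z}): φ is false.
  v (successors {u, x, z}): φ is false.
  w (successors {u, x, y}): φ is false.
  x (successors {w}): φ is false.
  y (successors {x}): φ is false.
  z (successors {v, y, z}): φ is false.
Detail at u (counterexample):
  At u: p -> (<>s | <>p) is true, so ~(p -> (<>s | <>p)) is false.
    At u: p is true, <>s | <>p is true, so p -> (<>s | <>p) is true.
      At u: <>s is false, <>p is true, so <>s | <>p is true.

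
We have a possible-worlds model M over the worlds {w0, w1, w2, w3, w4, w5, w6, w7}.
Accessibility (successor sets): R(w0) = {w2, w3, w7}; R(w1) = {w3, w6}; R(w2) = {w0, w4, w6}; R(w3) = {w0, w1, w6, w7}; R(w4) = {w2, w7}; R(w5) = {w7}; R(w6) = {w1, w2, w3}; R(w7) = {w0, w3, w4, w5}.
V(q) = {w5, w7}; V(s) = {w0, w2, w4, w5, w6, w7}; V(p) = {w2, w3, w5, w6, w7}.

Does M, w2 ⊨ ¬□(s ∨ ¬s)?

No

At w2: □(s ∨ ¬s) is true, so ¬□(s ∨ ¬s) is false.
  At w2: □(s ∨ ¬s) requires s ∨ ¬s at every successor {w0, w4, w6}.
    At w0: s ∨ ¬s is true.
    At w4: s ∨ ¬s is true.
    At w6: s ∨ ¬s is true.
  So □(s ∨ ¬s) is true at w2.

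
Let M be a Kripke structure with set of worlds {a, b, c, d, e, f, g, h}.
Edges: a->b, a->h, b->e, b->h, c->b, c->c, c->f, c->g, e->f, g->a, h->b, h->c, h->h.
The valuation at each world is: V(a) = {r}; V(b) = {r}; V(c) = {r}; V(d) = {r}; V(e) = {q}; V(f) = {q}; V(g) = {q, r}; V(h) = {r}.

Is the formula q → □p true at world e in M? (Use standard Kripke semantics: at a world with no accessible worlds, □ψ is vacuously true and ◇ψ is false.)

No

At e: q is true, □p is false, so q → □p is false.
  At e: □p requires p at every successor {f}.
    p fails at f, so □p is false at e.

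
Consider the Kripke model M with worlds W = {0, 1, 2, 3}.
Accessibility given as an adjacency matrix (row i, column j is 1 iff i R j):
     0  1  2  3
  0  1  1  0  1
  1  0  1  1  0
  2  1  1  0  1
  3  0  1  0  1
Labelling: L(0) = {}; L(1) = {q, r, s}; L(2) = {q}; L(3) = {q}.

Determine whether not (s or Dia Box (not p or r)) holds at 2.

No

At 2: s or Dia Box (not p or r) is true, so not (s or Dia Box (not p or r)) is false.
  At 2: s is false, Dia Box (not p or r) is true, so s or Dia Box (not p or r) is true.
    At 2: Dia Box (not p or r) requires Box (not p or r) at some successor in {0, 1, 3}.
      Box (not p or r) holds at 0, so Dia Box (not p or r) is true at 2.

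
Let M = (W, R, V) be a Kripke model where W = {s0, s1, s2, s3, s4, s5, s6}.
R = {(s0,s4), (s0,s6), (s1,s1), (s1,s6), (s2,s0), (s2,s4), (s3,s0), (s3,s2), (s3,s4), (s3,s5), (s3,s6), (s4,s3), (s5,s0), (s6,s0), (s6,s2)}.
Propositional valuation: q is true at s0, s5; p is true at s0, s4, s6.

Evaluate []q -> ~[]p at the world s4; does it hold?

At s4: []q is false, ~[]p is true, so []q -> ~[]p is true.
  At s4: []q requires q at every successor {s3}.
    q fails at s3, so []q is false at s4.
  At s4: []p is false, so ~[]p is true.
    At s4: []p requires p at every successor {s3}.
      p fails at s3, so []p is false at s4.

Yes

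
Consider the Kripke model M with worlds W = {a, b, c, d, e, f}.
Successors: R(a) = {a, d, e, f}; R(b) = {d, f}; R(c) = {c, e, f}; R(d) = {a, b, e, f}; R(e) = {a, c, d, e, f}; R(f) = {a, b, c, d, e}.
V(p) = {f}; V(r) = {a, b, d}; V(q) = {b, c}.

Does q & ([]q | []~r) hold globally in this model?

Let φ = q & ([]q | []~r). Evaluate φ at each world:
  a (successors {a, d, e, f}): φ is false.
  b (successors {d, f}): φ is false.
  c (successors {c, e, f}): φ is true.
  d (successors {a, b, e, f}): φ is false.
  e (successors {a, c, d, e, f}): φ is false.
  f (successors {a, b, c, d, e}): φ is false.
Detail at a (counterexample):
  At a: q is false, []q | []~r is false, so q & ([]q | []~r) is false.
    At a: []q is false, []~r is false, so []q | []~r is false.
      At a: []q requires q at every successor {a, d, e, f}.
        q fails at a, so []q is false at a.
      At a: []~r requires ~r at every successor {a, d, e, f}.
        ~r fails at a, so []~r is false at a.

No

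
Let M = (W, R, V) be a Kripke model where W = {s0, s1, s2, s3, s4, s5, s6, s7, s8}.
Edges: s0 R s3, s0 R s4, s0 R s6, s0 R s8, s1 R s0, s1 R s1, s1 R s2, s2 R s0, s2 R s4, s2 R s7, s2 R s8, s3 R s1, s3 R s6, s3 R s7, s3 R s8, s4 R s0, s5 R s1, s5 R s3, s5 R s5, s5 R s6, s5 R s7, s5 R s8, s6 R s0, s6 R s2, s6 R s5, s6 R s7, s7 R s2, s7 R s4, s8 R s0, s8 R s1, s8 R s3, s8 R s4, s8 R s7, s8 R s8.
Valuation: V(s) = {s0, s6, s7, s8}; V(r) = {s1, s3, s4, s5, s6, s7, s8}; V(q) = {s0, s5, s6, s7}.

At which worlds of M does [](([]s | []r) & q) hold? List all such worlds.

Recall that []ψ holds at a world iff ψ holds at every accessible world, and <>ψ holds iff ψ holds at some accessible world.
Let φ = [](([]s | []r) & q). Evaluate φ at each world:
  s0 (successors {s3, s4, s6, s8}): φ is false.
  s1 (successors {s0, s1, s2}): φ is false.
  s2 (successors {s0, s4, s7, s8}): φ is false.
  s3 (successors {s1, s6, s7, s8}): φ is false.
  s4 (successors {s0}): φ is true.
  s5 (successors {s1, s3, s5, s6, s7, s8}): φ is false.
  s6 (successors {s0, s2, s5, s7}): φ is false.
  s7 (successors {s2, s4}): φ is false.
  s8 (successors {s0, s1, s3, s4, s7, s8}): φ is false.
For instance, at s1:
  At s1: [](([]s | []r) & q) requires ([]s | []r) & q at every successor {s0, s1, s2}.
    ([]s | []r) & q fails at s1, so [](([]s | []r) & q) is false at s1.
      At s1: []s | []r is false, q is false, so ([]s | []r) & q is false.
Satisfying worlds: {s4}

s4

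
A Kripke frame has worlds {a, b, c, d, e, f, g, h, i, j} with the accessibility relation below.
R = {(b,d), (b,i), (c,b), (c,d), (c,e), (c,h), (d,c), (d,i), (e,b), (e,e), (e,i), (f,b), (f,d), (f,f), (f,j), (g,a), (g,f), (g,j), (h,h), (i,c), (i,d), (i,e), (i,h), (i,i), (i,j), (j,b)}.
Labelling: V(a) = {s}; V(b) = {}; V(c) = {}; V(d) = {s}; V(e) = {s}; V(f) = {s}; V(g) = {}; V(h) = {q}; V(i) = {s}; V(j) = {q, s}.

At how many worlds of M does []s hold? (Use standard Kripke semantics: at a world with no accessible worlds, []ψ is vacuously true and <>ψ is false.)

Recall that []ψ holds at a world iff ψ holds at every accessible world, and <>ψ holds iff ψ holds at some accessible world.
Let φ = []s. Evaluate φ at each world:
  a (successors ∅): φ is true.
  b (successors {d, i}): φ is true.
  c (successors {b, d, e, h}): φ is false.
  d (successors {c, i}): φ is false.
  e (successors {b, e, i}): φ is false.
  f (successors {b, d, f, j}): φ is false.
  g (successors {a, f, j}): φ is true.
  h (successors {h}): φ is false.
  i (successors {c, d, e, h, i, j}): φ is false.
  j (successors {b}): φ is false.
For instance, at e:
  At e: []s requires s at every successor {b, e, i}.
    s fails at b, so []s is false at e.
Satisfying worlds: {a, b, g}

3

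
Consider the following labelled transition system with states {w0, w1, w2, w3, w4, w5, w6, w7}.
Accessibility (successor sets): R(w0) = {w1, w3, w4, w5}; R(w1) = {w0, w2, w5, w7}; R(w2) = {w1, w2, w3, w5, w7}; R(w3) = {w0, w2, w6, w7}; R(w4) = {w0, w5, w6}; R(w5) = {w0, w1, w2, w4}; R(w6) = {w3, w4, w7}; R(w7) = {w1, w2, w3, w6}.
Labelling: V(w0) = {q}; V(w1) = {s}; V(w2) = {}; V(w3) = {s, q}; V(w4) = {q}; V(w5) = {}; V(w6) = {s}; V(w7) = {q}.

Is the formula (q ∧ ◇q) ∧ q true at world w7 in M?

At w7: q ∧ ◇q is true, q is true, so (q ∧ ◇q) ∧ q is true.
  At w7: q is true, ◇q is true, so q ∧ ◇q is true.
    At w7: ◇q requires q at some successor in {w1, w2, w3, w6}.
      q holds at w3, so ◇q is true at w7.

Yes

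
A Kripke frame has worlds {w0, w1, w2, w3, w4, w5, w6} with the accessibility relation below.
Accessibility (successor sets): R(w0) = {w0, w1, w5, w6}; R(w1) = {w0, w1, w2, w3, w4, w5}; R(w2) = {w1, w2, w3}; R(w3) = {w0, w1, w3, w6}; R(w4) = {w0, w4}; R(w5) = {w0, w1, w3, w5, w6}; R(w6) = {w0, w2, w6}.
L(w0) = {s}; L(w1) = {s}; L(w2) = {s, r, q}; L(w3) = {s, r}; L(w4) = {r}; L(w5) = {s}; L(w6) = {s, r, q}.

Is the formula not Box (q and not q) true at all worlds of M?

Yes

Let φ = not Box (q and not q). Evaluate φ at each world:
  w0 (successors {w0, w1, w5, w6}): φ is true.
  w1 (successors {w0, w1, w2, w3, w4, w5}): φ is true.
  w2 (successors {w1, w2, w3}): φ is true.
  w3 (successors {w0, w1, w3, w6}): φ is true.
  w4 (successors {w0, w4}): φ is true.
  w5 (successors {w0, w1, w3, w5, w6}): φ is true.
  w6 (successors {w0, w2, w6}): φ is true.
For instance, at w5:
  At w5: Box (q and not q) is false, so not Box (q and not q) is true.
    At w5: Box (q and not q) requires q and not q at every successor {w0, w1, w3, w5, w6}.
      q and not q fails at w0, so Box (q and not q) is false at w5.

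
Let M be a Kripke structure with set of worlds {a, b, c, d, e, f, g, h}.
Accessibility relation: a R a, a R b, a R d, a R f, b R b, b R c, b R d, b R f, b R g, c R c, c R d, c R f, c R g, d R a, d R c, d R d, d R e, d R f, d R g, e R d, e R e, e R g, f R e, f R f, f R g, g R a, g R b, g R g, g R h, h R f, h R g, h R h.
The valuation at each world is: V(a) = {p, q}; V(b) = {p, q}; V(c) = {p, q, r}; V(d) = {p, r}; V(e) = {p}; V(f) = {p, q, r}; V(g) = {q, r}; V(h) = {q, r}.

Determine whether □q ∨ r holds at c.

Yes

At c: □q is false, r is true, so □q ∨ r is true.
  At c: □q requires q at every successor {c, d, f, g}.
    q fails at d, so □q is false at c.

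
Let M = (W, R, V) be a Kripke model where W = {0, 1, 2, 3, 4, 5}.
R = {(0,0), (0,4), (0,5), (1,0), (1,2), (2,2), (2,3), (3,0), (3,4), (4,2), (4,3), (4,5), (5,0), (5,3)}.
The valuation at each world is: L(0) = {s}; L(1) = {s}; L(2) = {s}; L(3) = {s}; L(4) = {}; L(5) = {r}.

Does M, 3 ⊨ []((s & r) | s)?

Recall that []ψ holds at a world iff ψ holds at every accessible world, and <>ψ holds iff ψ holds at some accessible world.
At 3: []((s & r) | s) requires (s & r) | s at every successor {0, 4}.
  (s & r) | s fails at 4, so []((s & r) | s) is false at 3.

No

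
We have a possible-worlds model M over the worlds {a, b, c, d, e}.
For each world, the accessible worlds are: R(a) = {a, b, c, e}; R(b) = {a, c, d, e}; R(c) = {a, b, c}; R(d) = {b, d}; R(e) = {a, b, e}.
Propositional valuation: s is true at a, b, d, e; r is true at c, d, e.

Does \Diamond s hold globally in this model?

Yes

Let φ = \Diamond s. Evaluate φ at each world:
  a (successors {a, b, c, e}): φ is true.
  b (successors {a, c, d, e}): φ is true.
  c (successors {a, b, c}): φ is true.
  d (successors {b, d}): φ is true.
  e (successors {a, b, e}): φ is true.
For instance, at c:
  At c: \Diamond s requires s at some successor in {a, b, c}.
    s holds at a, so \Diamond s is true at c.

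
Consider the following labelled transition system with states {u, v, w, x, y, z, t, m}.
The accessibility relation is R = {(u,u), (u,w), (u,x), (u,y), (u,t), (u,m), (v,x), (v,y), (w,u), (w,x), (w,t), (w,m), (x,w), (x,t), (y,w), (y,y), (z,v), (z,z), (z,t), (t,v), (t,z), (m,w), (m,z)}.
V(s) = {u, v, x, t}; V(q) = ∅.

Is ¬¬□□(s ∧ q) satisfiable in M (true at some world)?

No

Let φ = ¬¬□□(s ∧ q). Evaluate φ at each world:
  u (successors {u, w, x, y, t, m}): φ is false.
  v (successors {x, y}): φ is false.
  w (successors {u, x, t, m}): φ is false.
  x (successors {w, t}): φ is false.
  y (successors {w, y}): φ is false.
  z (successors {v, z, t}): φ is false.
  t (successors {v, z}): φ is false.
  m (successors {w, z}): φ is false.
For instance, at m:
  At m: ¬□□(s ∧ q) is true, so ¬¬□□(s ∧ q) is false.
    At m: □□(s ∧ q) is false, so ¬□□(s ∧ q) is true.
      At m: □□(s ∧ q) requires □(s ∧ q) at every successor {w, z}.
        □(s ∧ q) fails at w, so □□(s ∧ q) is false at m.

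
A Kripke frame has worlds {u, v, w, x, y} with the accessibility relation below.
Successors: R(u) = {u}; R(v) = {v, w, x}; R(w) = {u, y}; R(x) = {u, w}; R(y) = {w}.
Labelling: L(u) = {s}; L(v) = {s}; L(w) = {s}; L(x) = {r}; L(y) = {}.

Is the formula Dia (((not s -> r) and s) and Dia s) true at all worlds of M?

Yes

Let φ = Dia (((not s -> r) and s) and Dia s). Evaluate φ at each world:
  u (successors {u}): φ is true.
  v (successors {v, w, x}): φ is true.
  w (successors {u, y}): φ is true.
  x (successors {u, w}): φ is true.
  y (successors {w}): φ is true.
For instance, at u:
  At u: Dia (((not s -> r) and s) and Dia s) requires ((not s -> r) and s) and Dia s at some successor in {u}.
    ((not s -> r) and s) and Dia s holds at u, so Dia (((not s -> r) and s) and Dia s) is true at u.
      At u: (not s -> r) and s is true, Dia s is true, so ((not s -> r) and s) and Dia s is true.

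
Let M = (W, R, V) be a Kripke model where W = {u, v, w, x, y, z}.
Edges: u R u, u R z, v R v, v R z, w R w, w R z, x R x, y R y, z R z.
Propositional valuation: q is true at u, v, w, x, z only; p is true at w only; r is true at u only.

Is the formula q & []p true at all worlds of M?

Let φ = q & []p. Evaluate φ at each world:
  u (successors {u, z}): φ is false.
  v (successors {v, z}): φ is false.
  w (successors {w, z}): φ is false.
  x (successors {x}): φ is false.
  y (successors {y}): φ is false.
  z (successors {z}): φ is false.
Detail at u (counterexample):
  At u: q is true, []p is false, so q & []p is false.
    At u: []p requires p at every successor {u, z}.
      p fails at u, so []p is false at u.

No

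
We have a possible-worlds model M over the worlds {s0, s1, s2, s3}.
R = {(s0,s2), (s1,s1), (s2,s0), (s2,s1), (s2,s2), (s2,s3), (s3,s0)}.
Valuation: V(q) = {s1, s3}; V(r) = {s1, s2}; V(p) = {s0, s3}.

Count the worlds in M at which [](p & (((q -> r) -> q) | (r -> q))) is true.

Let φ = [](p & (((q -> r) -> q) | (r -> q))). Evaluate φ at each world:
  s0 (successors {s2}): φ is false.
  s1 (successors {s1}): φ is false.
  s2 (successors {s0, s1, s2, s3}): φ is false.
  s3 (successors {s0}): φ is true.
For instance, at s2:
  At s2: [](p & (((q -> r) -> q) | (r -> q))) requires p & (((q -> r) -> q) | (r -> q)) at every successor {s0, s1, s2, s3}.
    p & (((q -> r) -> q) | (r -> q)) fails at s1, so [](p & (((q -> r) -> q) | (r -> q))) is false at s2.
Satisfying worlds: {s3}

1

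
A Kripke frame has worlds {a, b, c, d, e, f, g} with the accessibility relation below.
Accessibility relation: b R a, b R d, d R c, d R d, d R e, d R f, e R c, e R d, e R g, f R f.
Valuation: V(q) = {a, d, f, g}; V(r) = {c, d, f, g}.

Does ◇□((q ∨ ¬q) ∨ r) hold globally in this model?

Recall that □ψ holds at a world iff ψ holds at every accessible world, and ◇ψ holds iff ψ holds at some accessible world.
Let φ = ◇□((q ∨ ¬q) ∨ r). Evaluate φ at each world:
  a (successors ∅): φ is false.
  b (successors {a, d}): φ is true.
  c (successors ∅): φ is false.
  d (successors {c, d, e, f}): φ is true.
  e (successors {c, d, g}): φ is true.
  f (successors {f}): φ is true.
  g (successors ∅): φ is false.
Detail at a (counterexample):
  At a: no accessible worlds, so ◇□((q ∨ ¬q) ∨ r) is false.

No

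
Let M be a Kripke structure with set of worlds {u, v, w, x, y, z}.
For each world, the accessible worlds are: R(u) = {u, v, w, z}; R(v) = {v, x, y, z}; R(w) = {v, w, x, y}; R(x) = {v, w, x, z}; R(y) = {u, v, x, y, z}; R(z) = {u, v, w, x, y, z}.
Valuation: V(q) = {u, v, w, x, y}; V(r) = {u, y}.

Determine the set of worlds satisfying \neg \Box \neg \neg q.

u, v, x, y, z

Let φ = \neg \Box \neg \neg q. Evaluate φ at each world:
  u (successors {u, v, w, z}): φ is true.
  v (successors {v, x, y, z}): φ is true.
  w (successors {v, w, x, y}): φ is false.
  x (successors {v, w, x, z}): φ is true.
  y (successors {u, v, x, y, z}): φ is true.
  z (successors {u, v, w, x, y, z}): φ is true.
For instance, at x:
  At x: \Box \neg \neg q is false, so \neg \Box \neg \neg q is true.
    At x: \Box \neg \neg q requires \neg \neg q at every successor {v, w, x, z}.
      \neg \neg q fails at z, so \Box \neg \neg q is false at x.
Satisfying worlds: {u, v, x, y, z}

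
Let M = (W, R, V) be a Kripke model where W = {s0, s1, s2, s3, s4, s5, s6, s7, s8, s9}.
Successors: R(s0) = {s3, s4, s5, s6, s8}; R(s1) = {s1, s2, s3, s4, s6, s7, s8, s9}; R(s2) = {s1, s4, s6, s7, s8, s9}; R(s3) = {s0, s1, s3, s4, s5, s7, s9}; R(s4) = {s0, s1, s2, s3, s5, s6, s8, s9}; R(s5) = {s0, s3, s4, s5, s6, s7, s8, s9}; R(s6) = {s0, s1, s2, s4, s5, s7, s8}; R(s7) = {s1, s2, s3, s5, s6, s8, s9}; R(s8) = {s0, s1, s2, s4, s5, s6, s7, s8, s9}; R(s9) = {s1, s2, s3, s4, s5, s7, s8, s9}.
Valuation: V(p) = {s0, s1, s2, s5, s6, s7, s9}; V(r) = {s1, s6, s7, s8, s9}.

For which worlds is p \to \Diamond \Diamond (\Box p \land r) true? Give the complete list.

Let φ = p \to \Diamond \Diamond (\Box p \land r). Evaluate φ at each world:
  s0 (successors {s3, s4, s5, s6, s8}): φ is false.
  s1 (successors {s1, s2, s3, s4, s6, s7, s8, s9}): φ is false.
  s2 (successors {s1, s4, s6, s7, s8, s9}): φ is false.
  s3 (successors {s0, s1, s3, s4, s5, s7, s9}): φ is true.
  s4 (successors {s0, s1, s2, s3, s5, s6, s8, s9}): φ is true.
  s5 (successors {s0, s3, s4, s5, s6, s7, s8, s9}): φ is false.
  s6 (successors {s0, s1, s2, s4, s5, s7, s8}): φ is false.
  s7 (successors {s1, s2, s3, s5, s6, s8, s9}): φ is false.
  s8 (successors {s0, s1, s2, s4, s5, s6, s7, s8, s9}): φ is true.
  s9 (successors {s1, s2, s3, s4, s5, s7, s8, s9}): φ is false.
For instance, at s1:
  At s1: p is true, \Diamond \Diamond (\Box p \land r) is false, so p \to \Diamond \Diamond (\Box p \land r) is false.
    At s1: \Diamond \Diamond (\Box p \land r) requires \Diamond (\Box p \land r) at some successor in {s1, s2, s3, s4, s6, s7, s8, s9}.
      At s1: \Diamond (\Box p \land r) is false.
      At s2: \Diamond (\Box p \land r) is false.
      At s3: \Diamond (\Box p \land r) is false.
      At s4: \Diamond (\Box p \land r) is false.
      At s6: \Diamond (\Box p \land r) is false.
      At s7: \Diamond (\Box p \land r) is false.
      At s8: \Diamond (\Box p \land r) is false.
      At s9: \Diamond (\Box p \land r) is false.
    So \Diamond \Diamond (\Box p \land r) is false at s1.
Satisfying worlds: {s3, s4, s8}

s3, s4, s8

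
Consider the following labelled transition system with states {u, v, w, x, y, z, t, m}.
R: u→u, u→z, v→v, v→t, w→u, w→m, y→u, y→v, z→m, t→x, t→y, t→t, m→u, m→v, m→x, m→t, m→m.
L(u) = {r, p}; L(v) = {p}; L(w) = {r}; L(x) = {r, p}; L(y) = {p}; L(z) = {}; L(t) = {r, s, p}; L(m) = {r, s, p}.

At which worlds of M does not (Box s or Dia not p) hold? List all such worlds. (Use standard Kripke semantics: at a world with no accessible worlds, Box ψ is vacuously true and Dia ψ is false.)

v, w, y, t, m

Recall that Box ψ holds at a world iff ψ holds at every accessible world, and Dia ψ holds iff ψ holds at some accessible world.
Let φ = not (Box s or Dia not p). Evaluate φ at each world:
  u (successors {u, z}): φ is false.
  v (successors {v, t}): φ is true.
  w (successors {u, m}): φ is true.
  x (successors ∅): φ is false.
  y (successors {u, v}): φ is true.
  z (successors {m}): φ is false.
  t (successors {x, y, t}): φ is true.
  m (successors {u, v, x, t, m}): φ is true.
For instance, at y:
  At y: Box s or Dia not p is false, so not (Box s or Dia not p) is true.
    At y: Box s is false, Dia not p is false, so Box s or Dia not p is false.
      At y: Box s requires s at every successor {u, v}.
        s fails at u, so Box s is false at y.
      At y: Dia not p requires not p at some successor in {u, v}.
        At u: not p is false.
        At v: not p is false.
      So Dia not p is false at y.
Satisfying worlds: {v, w, y, t, m}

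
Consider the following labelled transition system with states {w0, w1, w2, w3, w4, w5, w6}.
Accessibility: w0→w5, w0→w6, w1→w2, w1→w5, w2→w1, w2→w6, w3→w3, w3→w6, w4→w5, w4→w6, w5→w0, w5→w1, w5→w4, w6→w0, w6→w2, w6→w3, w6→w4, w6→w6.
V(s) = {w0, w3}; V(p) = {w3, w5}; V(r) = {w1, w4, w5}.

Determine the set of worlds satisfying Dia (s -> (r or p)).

Let φ = Dia (s -> (r or p)). Evaluate φ at each world:
  w0 (successors {w5, w6}): φ is true.
  w1 (successors {w2, w5}): φ is true.
  w2 (successors {w1, w6}): φ is true.
  w3 (successors {w3, w6}): φ is true.
  w4 (successors {w5, w6}): φ is true.
  w5 (successors {w0, w1, w4}): φ is true.
  w6 (successors {w0, w2, w3, w4, w6}): φ is true.
For instance, at w3:
  At w3: Dia (s -> (r or p)) requires s -> (r or p) at some successor in {w3, w6}.
    s -> (r or p) holds at w3, so Dia (s -> (r or p)) is true at w3.
Satisfying worlds: {w0, w1, w2, w3, w4, w5, w6}

w0, w1, w2, w3, w4, w5, w6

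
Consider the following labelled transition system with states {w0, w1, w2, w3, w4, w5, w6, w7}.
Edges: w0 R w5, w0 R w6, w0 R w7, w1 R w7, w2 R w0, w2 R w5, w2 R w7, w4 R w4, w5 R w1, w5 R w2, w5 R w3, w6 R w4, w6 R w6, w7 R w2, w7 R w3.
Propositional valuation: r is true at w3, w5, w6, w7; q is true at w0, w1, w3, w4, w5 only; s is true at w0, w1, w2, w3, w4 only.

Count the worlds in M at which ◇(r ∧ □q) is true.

Let φ = ◇(r ∧ □q). Evaluate φ at each world:
  w0 (successors {w5, w6, w7}): φ is false.
  w1 (successors {w7}): φ is false.
  w2 (successors {w0, w5, w7}): φ is false.
  w3 (successors ∅): φ is false.
  w4 (successors {w4}): φ is false.
  w5 (successors {w1, w2, w3}): φ is true.
  w6 (successors {w4, w6}): φ is false.
  w7 (successors {w2, w3}): φ is true.
For instance, at w2:
  At w2: ◇(r ∧ □q) requires r ∧ □q at some successor in {w0, w5, w7}.
    At w0: r ∧ □q is false.
    At w5: r ∧ □q is false.
    At w7: r ∧ □q is false.
  So ◇(r ∧ □q) is false at w2.
Satisfying worlds: {w5, w7}

2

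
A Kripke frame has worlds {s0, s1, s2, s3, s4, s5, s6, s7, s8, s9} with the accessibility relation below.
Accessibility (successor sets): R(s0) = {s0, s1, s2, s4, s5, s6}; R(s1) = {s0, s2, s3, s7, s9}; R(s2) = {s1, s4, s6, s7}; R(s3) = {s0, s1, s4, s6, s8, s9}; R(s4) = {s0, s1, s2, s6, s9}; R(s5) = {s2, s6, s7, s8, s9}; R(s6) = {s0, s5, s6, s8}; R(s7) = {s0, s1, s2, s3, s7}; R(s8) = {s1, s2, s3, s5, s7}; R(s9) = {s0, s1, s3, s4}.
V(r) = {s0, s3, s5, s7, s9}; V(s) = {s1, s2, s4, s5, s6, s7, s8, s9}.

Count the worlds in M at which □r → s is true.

Recall that □ψ holds at a world iff ψ holds at every accessible world, and ◇ψ holds iff ψ holds at some accessible world.
Let φ = □r → s. Evaluate φ at each world:
  s0 (successors {s0, s1, s2, s4, s5, s6}): φ is true.
  s1 (successors {s0, s2, s3, s7, s9}): φ is true.
  s2 (successors {s1, s4, s6, s7}): φ is true.
  s3 (successors {s0, s1, s4, s6, s8, s9}): φ is true.
  s4 (successors {s0, s1, s2, s6, s9}): φ is true.
  s5 (successors {s2, s6, s7, s8, s9}): φ is true.
  s6 (successors {s0, s5, s6, s8}): φ is true.
  s7 (successors {s0, s1, s2, s3, s7}): φ is true.
  s8 (successors {s1, s2, s3, s5, s7}): φ is true.
  s9 (successors {s0, s1, s3, s4}): φ is true.
For instance, at s7:
  At s7: □r is false, s is true, so □r → s is true.
    At s7: □r requires r at every successor {s0, s1, s2, s3, s7}.
      r fails at s1, so □r is false at s7.
Satisfying worlds: {s0, s1, s2, s3, s4, s5, s6, s7, s8, s9}

10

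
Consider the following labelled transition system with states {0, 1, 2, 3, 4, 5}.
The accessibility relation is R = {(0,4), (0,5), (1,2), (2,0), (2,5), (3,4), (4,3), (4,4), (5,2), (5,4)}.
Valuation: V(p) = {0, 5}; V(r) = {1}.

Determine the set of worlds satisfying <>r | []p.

2

Let φ = <>r | []p. Evaluate φ at each world:
  0 (successors {4, 5}): φ is false.
  1 (successors {2}): φ is false.
  2 (successors {0, 5}): φ is true.
  3 (successors {4}): φ is false.
  4 (successors {3, 4}): φ is false.
  5 (successors {2, 4}): φ is false.
For instance, at 2:
  At 2: <>r is false, []p is true, so <>r | []p is true.
    At 2: <>r requires r at some successor in {0, 5}.
      At 0: r is false.
      At 5: r is false.
    So <>r is false at 2.
    At 2: []p requires p at every successor {0, 5}.
      At 0: p is true.
      At 5: p is true.
    So []p is true at 2.
Satisfying worlds: {2}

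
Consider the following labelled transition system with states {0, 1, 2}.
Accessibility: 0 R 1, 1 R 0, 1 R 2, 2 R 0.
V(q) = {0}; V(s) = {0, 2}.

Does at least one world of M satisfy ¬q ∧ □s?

Let φ = ¬q ∧ □s. Evaluate φ at each world:
  0 (successors {1}): φ is false.
  1 (successors {0, 2}): φ is true.
  2 (successors {0}): φ is true.
Detail at 1 (witness):
  At 1: ¬q is true, □s is true, so ¬q ∧ □s is true.
    At 1: □s requires s at every successor {0, 2}.
      At 0: s is true.
      At 2: s is true.
    So □s is true at 1.

Yes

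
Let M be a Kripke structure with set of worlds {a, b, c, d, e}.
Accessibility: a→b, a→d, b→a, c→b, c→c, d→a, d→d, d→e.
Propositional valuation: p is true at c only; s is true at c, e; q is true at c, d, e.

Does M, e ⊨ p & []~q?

No

Recall that []ψ holds at a world iff ψ holds at every accessible world, and <>ψ holds iff ψ holds at some accessible world.
At e: p is false, []~q is true, so p & []~q is false.
  At e: no accessible worlds, so []~q holds vacuously.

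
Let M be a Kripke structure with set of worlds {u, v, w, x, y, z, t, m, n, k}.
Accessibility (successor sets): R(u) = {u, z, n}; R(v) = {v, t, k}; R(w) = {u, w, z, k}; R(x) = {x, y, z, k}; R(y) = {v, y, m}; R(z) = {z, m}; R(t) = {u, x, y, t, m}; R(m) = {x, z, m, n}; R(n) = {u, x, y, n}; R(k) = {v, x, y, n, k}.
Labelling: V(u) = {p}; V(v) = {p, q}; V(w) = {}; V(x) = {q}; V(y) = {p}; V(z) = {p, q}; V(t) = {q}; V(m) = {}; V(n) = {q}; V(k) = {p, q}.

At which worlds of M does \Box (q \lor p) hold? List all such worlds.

Let φ = \Box (q \lor p). Evaluate φ at each world:
  u (successors {u, z, n}): φ is true.
  v (successors {v, t, k}): φ is true.
  w (successors {u, w, z, k}): φ is false.
  x (successors {x, y, z, k}): φ is true.
  y (successors {v, y, m}): φ is false.
  z (successors {z, m}): φ is false.
  t (successors {u, x, y, t, m}): φ is false.
  m (successors {x, z, m, n}): φ is false.
  n (successors {u, x, y, n}): φ is true.
  k (successors {v, x, y, n, k}): φ is true.
For instance, at v:
  At v: \Box (q \lor p) requires q \lor p at every successor {v, t, k}.
    At v: q \lor p is true.
    At t: q \lor p is true.
    At k: q \lor p is true.
  So \Box (q \lor p) is true at v.
Satisfying worlds: {u, v, x, n, k}

u, v, x, n, k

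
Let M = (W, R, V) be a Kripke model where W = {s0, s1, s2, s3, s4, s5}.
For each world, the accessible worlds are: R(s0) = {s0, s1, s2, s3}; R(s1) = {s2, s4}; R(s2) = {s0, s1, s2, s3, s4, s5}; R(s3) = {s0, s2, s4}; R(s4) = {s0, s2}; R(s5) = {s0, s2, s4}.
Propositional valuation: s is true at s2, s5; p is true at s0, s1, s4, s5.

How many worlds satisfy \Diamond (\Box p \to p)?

6

Recall that \Box ψ holds at a world iff ψ holds at every accessible world, and \Diamond ψ holds iff ψ holds at some accessible world.
Let φ = \Diamond (\Box p \to p). Evaluate φ at each world:
  s0 (successors {s0, s1, s2, s3}): φ is true.
  s1 (successors {s2, s4}): φ is true.
  s2 (successors {s0, s1, s2, s3, s4, s5}): φ is true.
  s3 (successors {s0, s2, s4}): φ is true.
  s4 (successors {s0, s2}): φ is true.
  s5 (successors {s0, s2, s4}): φ is true.
For instance, at s2:
  At s2: \Diamond (\Box p \to p) requires \Box p \to p at some successor in {s0, s1, s2, s3, s4, s5}.
    \Box p \to p holds at s0, so \Diamond (\Box p \to p) is true at s2.
      At s0: \Box p is false, p is true, so \Box p \to p is true.
Satisfying worlds: {s0, s1, s2, s3, s4, s5}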